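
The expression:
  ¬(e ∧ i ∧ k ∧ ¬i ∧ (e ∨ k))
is always true.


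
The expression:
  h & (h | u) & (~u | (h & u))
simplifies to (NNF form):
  h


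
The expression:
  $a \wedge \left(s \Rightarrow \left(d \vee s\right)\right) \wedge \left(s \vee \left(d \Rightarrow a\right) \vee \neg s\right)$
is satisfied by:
  {a: True}


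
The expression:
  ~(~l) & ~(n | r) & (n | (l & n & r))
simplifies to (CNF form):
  False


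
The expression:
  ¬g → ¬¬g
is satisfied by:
  {g: True}


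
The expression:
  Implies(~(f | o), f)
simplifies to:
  f | o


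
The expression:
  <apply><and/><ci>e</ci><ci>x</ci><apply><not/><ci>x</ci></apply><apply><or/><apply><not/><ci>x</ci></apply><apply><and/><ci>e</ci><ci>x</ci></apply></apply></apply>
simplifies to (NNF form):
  <false/>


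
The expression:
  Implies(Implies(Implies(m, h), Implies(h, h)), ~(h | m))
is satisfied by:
  {h: False, m: False}


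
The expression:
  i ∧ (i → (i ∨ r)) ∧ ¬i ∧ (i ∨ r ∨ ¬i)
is never true.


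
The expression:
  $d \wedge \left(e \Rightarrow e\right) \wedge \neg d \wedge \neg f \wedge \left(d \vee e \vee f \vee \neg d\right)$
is never true.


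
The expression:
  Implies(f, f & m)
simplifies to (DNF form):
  m | ~f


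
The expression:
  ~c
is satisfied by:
  {c: False}


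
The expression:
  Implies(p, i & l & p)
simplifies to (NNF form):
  ~p | (i & l)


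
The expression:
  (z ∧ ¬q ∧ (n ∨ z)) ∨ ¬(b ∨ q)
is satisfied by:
  {z: True, q: False, b: False}
  {q: False, b: False, z: False}
  {b: True, z: True, q: False}


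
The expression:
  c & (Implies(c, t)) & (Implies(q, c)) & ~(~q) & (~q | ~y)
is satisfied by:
  {t: True, c: True, q: True, y: False}


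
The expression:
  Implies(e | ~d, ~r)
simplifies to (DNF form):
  ~r | (d & ~e)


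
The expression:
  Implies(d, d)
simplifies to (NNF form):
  True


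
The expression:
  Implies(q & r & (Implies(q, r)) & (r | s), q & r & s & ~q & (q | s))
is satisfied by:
  {q: False, r: False}
  {r: True, q: False}
  {q: True, r: False}


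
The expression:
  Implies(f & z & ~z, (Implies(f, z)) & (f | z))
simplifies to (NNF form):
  True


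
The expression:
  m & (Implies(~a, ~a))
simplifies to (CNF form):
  m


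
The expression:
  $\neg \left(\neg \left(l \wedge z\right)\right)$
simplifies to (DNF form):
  $l \wedge z$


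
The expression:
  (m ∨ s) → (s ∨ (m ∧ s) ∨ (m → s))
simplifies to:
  s ∨ ¬m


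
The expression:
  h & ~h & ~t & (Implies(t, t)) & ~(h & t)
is never true.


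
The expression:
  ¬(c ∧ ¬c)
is always true.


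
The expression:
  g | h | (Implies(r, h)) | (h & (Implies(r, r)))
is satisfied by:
  {g: True, h: True, r: False}
  {g: True, h: False, r: False}
  {h: True, g: False, r: False}
  {g: False, h: False, r: False}
  {r: True, g: True, h: True}
  {r: True, g: True, h: False}
  {r: True, h: True, g: False}


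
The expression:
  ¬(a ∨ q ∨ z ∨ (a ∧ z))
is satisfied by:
  {q: False, z: False, a: False}


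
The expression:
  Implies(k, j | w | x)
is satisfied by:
  {w: True, x: True, j: True, k: False}
  {w: True, x: True, j: False, k: False}
  {w: True, j: True, k: False, x: False}
  {w: True, j: False, k: False, x: False}
  {x: True, j: True, k: False, w: False}
  {x: True, j: False, k: False, w: False}
  {j: True, x: False, k: False, w: False}
  {j: False, x: False, k: False, w: False}
  {w: True, x: True, k: True, j: True}
  {w: True, x: True, k: True, j: False}
  {w: True, k: True, j: True, x: False}
  {w: True, k: True, j: False, x: False}
  {k: True, x: True, j: True, w: False}
  {k: True, x: True, j: False, w: False}
  {k: True, j: True, x: False, w: False}


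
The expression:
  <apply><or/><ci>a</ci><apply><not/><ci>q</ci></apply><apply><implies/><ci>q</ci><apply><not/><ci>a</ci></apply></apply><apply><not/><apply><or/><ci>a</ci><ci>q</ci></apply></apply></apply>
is always true.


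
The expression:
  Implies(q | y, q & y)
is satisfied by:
  {q: False, y: False}
  {y: True, q: True}


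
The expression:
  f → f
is always true.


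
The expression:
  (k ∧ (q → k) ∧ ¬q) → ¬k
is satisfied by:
  {q: True, k: False}
  {k: False, q: False}
  {k: True, q: True}


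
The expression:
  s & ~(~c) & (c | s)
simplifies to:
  c & s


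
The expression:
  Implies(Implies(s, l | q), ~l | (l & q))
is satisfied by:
  {q: True, l: False}
  {l: False, q: False}
  {l: True, q: True}


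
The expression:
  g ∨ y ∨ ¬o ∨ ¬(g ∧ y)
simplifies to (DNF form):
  True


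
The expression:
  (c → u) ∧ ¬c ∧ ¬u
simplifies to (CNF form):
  ¬c ∧ ¬u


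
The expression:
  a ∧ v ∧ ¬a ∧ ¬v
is never true.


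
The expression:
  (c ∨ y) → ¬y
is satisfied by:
  {y: False}


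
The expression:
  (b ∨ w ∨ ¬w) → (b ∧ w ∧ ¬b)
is never true.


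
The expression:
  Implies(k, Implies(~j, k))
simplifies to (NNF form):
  True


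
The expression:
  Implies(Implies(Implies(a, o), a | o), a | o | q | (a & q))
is always true.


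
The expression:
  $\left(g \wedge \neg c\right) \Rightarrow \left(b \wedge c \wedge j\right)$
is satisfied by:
  {c: True, g: False}
  {g: False, c: False}
  {g: True, c: True}


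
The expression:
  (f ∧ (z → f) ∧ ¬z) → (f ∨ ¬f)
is always true.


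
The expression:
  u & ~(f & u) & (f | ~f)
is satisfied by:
  {u: True, f: False}


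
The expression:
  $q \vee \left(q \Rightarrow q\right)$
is always true.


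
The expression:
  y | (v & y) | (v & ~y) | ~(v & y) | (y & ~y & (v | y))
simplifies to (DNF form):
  True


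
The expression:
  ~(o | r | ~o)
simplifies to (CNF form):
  False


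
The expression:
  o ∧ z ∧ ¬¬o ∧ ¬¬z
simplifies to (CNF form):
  o ∧ z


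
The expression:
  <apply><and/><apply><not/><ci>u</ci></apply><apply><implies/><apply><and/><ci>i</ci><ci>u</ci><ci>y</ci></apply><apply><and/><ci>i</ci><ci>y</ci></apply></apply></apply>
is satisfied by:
  {u: False}


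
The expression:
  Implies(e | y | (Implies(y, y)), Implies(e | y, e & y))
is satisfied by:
  {e: False, y: False}
  {y: True, e: True}


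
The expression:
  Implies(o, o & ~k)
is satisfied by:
  {k: False, o: False}
  {o: True, k: False}
  {k: True, o: False}


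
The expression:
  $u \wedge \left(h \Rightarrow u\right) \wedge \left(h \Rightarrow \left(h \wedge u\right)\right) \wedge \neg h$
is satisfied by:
  {u: True, h: False}


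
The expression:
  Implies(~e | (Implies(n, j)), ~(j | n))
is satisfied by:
  {e: True, j: False, n: False}
  {e: False, j: False, n: False}
  {n: True, e: True, j: False}


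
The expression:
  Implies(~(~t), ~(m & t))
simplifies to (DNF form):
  ~m | ~t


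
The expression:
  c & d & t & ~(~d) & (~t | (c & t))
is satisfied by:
  {t: True, c: True, d: True}


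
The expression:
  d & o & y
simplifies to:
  d & o & y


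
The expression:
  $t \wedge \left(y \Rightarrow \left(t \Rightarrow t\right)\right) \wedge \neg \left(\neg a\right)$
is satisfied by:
  {t: True, a: True}


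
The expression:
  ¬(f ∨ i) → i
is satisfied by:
  {i: True, f: True}
  {i: True, f: False}
  {f: True, i: False}


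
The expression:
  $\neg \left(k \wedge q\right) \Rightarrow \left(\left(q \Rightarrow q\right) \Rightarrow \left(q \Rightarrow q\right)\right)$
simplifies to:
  $\text{True}$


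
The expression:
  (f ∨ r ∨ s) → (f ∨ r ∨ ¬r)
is always true.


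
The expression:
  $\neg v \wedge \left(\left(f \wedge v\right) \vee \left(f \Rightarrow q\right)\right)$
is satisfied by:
  {q: True, v: False, f: False}
  {v: False, f: False, q: False}
  {f: True, q: True, v: False}


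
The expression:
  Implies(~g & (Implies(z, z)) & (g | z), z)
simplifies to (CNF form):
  True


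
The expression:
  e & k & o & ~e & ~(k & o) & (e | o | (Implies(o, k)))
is never true.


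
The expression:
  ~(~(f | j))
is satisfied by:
  {f: True, j: True}
  {f: True, j: False}
  {j: True, f: False}


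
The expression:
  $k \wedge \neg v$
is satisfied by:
  {k: True, v: False}


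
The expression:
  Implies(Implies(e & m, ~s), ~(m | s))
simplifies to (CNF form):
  (e | ~s) & (m | ~s) & (s | ~m)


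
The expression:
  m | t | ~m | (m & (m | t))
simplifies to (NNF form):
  True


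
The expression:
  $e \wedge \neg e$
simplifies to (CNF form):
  $\text{False}$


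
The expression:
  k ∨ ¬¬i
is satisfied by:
  {i: True, k: True}
  {i: True, k: False}
  {k: True, i: False}


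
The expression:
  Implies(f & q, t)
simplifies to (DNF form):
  t | ~f | ~q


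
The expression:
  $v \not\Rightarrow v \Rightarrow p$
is always true.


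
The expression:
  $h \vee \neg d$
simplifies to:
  $h \vee \neg d$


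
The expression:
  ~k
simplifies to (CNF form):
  ~k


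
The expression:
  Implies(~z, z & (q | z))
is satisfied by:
  {z: True}


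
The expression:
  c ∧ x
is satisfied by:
  {c: True, x: True}


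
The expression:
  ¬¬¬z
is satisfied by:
  {z: False}


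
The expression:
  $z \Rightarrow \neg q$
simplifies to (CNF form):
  $\neg q \vee \neg z$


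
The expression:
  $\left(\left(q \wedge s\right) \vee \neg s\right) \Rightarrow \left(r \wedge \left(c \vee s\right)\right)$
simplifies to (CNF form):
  $\left(c \vee s\right) \wedge \left(r \vee s\right) \wedge \left(r \vee \neg q\right) \wedge \left(c \vee r \vee s\right) \wedge \left(c \vee r \vee \neg q\right) \wedge \left(c \vee s \vee \neg q\right) \wedge \left(r \vee s \vee \neg q\right)$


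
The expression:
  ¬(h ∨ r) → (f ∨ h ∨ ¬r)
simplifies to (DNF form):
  True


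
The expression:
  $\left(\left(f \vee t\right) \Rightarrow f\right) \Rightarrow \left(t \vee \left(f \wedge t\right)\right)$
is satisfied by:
  {t: True}


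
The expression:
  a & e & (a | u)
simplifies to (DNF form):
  a & e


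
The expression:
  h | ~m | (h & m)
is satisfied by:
  {h: True, m: False}
  {m: False, h: False}
  {m: True, h: True}


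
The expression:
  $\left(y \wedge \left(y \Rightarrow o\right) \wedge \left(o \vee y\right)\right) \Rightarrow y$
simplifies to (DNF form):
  $\text{True}$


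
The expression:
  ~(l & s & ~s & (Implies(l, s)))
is always true.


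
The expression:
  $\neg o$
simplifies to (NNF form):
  $\neg o$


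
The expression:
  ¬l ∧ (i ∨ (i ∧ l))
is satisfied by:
  {i: True, l: False}


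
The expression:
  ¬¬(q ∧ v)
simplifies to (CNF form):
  q ∧ v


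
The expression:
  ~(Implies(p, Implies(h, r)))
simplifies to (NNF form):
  h & p & ~r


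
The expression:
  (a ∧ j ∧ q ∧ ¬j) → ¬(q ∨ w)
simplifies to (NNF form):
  True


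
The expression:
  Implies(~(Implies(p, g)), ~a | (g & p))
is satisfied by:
  {g: True, p: False, a: False}
  {p: False, a: False, g: False}
  {a: True, g: True, p: False}
  {a: True, p: False, g: False}
  {g: True, p: True, a: False}
  {p: True, g: False, a: False}
  {a: True, p: True, g: True}


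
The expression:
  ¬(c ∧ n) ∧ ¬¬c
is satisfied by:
  {c: True, n: False}


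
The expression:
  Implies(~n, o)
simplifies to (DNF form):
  n | o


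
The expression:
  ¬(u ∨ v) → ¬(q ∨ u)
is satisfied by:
  {v: True, u: True, q: False}
  {v: True, u: False, q: False}
  {u: True, v: False, q: False}
  {v: False, u: False, q: False}
  {q: True, v: True, u: True}
  {q: True, v: True, u: False}
  {q: True, u: True, v: False}


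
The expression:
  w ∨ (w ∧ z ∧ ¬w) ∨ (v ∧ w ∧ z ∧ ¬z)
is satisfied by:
  {w: True}


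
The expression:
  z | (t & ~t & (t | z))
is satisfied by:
  {z: True}


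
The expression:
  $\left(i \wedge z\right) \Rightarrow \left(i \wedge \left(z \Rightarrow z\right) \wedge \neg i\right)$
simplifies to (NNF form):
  $\neg i \vee \neg z$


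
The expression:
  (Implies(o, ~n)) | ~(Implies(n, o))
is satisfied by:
  {o: False, n: False}
  {n: True, o: False}
  {o: True, n: False}


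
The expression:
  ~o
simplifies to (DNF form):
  ~o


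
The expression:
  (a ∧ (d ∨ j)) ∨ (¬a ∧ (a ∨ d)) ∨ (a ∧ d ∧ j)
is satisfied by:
  {a: True, d: True, j: True}
  {a: True, d: True, j: False}
  {d: True, j: True, a: False}
  {d: True, j: False, a: False}
  {a: True, j: True, d: False}


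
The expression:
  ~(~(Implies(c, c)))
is always true.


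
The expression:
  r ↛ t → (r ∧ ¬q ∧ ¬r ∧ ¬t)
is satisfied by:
  {t: True, r: False}
  {r: False, t: False}
  {r: True, t: True}


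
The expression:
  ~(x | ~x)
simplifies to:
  False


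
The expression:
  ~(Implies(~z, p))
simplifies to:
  ~p & ~z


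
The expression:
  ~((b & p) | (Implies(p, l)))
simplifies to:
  p & ~b & ~l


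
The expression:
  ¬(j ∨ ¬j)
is never true.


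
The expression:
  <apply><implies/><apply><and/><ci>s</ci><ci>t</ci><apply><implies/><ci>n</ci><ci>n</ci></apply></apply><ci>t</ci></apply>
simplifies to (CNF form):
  <true/>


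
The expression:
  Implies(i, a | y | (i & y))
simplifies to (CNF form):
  a | y | ~i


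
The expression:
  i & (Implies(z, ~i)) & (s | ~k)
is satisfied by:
  {s: True, i: True, z: False, k: False}
  {i: True, s: False, z: False, k: False}
  {s: True, k: True, i: True, z: False}


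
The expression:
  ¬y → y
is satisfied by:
  {y: True}


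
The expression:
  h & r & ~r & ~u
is never true.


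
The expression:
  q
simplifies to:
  q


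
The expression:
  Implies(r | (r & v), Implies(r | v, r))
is always true.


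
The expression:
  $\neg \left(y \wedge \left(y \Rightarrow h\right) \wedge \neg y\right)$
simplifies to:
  $\text{True}$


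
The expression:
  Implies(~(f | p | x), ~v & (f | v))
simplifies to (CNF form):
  f | p | x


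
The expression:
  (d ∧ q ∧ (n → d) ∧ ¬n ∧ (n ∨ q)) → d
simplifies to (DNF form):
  True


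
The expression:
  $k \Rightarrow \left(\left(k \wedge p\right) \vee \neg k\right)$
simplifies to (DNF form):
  $p \vee \neg k$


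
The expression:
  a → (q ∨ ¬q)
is always true.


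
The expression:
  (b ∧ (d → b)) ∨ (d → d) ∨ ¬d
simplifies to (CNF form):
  True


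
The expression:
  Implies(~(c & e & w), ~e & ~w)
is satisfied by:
  {c: True, e: False, w: False}
  {e: False, w: False, c: False}
  {c: True, w: True, e: True}


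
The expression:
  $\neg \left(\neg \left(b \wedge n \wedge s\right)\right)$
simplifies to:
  $b \wedge n \wedge s$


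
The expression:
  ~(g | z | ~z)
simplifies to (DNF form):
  False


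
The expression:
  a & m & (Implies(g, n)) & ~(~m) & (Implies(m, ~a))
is never true.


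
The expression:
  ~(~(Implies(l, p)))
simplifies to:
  p | ~l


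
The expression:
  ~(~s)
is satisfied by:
  {s: True}


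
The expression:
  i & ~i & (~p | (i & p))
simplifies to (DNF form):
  False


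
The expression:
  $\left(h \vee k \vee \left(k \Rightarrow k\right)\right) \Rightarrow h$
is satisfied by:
  {h: True}


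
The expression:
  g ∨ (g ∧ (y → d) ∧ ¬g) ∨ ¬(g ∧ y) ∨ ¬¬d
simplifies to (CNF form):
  True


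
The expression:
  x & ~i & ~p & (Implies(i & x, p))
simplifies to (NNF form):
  x & ~i & ~p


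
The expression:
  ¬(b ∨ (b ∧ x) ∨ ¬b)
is never true.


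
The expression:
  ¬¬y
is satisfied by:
  {y: True}


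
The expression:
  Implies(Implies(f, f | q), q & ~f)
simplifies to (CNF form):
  q & ~f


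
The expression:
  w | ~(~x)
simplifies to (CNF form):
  w | x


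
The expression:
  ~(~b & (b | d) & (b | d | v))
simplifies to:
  b | ~d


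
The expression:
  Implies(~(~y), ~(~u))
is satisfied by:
  {u: True, y: False}
  {y: False, u: False}
  {y: True, u: True}


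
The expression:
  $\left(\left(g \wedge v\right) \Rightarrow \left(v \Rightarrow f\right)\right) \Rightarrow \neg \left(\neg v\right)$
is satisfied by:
  {v: True}


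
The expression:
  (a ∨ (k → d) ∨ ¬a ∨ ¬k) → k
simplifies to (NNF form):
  k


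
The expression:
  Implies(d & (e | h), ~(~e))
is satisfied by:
  {e: True, h: False, d: False}
  {h: False, d: False, e: False}
  {d: True, e: True, h: False}
  {d: True, h: False, e: False}
  {e: True, h: True, d: False}
  {h: True, e: False, d: False}
  {d: True, h: True, e: True}


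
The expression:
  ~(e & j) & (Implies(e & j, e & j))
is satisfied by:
  {e: False, j: False}
  {j: True, e: False}
  {e: True, j: False}


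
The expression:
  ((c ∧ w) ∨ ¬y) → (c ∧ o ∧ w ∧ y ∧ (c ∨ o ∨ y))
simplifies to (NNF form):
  y ∧ (o ∨ ¬c ∨ ¬w)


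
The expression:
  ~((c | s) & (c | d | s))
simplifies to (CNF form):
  ~c & ~s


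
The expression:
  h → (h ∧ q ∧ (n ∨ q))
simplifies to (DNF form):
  q ∨ ¬h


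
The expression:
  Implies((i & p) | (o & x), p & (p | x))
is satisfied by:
  {p: True, o: False, x: False}
  {p: False, o: False, x: False}
  {x: True, p: True, o: False}
  {x: True, p: False, o: False}
  {o: True, p: True, x: False}
  {o: True, p: False, x: False}
  {o: True, x: True, p: True}


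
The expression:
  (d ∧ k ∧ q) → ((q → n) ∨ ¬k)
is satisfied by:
  {n: True, k: False, q: False, d: False}
  {n: False, k: False, q: False, d: False}
  {n: True, d: True, k: False, q: False}
  {d: True, n: False, k: False, q: False}
  {n: True, q: True, d: False, k: False}
  {q: True, d: False, k: False, n: False}
  {n: True, d: True, q: True, k: False}
  {d: True, q: True, n: False, k: False}
  {n: True, k: True, d: False, q: False}
  {k: True, d: False, q: False, n: False}
  {n: True, d: True, k: True, q: False}
  {d: True, k: True, n: False, q: False}
  {n: True, q: True, k: True, d: False}
  {q: True, k: True, d: False, n: False}
  {n: True, d: True, q: True, k: True}


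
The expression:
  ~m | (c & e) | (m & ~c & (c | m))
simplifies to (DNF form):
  e | ~c | ~m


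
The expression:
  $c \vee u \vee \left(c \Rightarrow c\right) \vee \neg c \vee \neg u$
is always true.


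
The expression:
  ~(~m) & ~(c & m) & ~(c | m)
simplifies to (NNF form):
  False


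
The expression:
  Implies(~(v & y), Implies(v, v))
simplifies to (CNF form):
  True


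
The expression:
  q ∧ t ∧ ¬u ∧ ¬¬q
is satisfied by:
  {t: True, q: True, u: False}


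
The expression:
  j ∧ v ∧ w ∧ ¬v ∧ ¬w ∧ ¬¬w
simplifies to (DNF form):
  False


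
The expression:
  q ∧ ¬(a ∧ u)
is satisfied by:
  {q: True, u: False, a: False}
  {a: True, q: True, u: False}
  {u: True, q: True, a: False}


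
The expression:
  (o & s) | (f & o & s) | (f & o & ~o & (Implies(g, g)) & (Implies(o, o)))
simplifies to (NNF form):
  o & s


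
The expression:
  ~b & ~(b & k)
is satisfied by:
  {b: False}


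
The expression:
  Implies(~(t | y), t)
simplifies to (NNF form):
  t | y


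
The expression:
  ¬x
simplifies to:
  ¬x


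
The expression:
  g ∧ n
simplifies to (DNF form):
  g ∧ n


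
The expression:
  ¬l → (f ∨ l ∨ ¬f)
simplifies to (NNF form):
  True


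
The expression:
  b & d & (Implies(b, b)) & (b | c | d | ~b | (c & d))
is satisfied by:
  {b: True, d: True}


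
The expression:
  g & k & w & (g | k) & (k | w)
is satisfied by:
  {w: True, g: True, k: True}


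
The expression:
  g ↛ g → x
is always true.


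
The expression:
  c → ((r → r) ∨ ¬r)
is always true.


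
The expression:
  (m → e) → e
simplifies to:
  e ∨ m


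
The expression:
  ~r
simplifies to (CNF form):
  ~r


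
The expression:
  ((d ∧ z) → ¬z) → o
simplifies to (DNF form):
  o ∨ (d ∧ z)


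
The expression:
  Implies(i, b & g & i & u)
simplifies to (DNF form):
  ~i | (b & g & u)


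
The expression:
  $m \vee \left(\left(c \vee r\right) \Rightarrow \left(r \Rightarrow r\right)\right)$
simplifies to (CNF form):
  $\text{True}$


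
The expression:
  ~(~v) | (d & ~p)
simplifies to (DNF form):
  v | (d & ~p)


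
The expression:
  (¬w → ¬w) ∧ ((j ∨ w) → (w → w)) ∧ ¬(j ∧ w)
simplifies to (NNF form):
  ¬j ∨ ¬w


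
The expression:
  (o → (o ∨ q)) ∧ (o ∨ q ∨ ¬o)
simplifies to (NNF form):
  True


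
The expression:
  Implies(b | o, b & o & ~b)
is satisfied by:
  {o: False, b: False}


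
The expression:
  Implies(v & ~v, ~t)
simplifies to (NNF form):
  True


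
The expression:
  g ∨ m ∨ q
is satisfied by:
  {q: True, m: True, g: True}
  {q: True, m: True, g: False}
  {q: True, g: True, m: False}
  {q: True, g: False, m: False}
  {m: True, g: True, q: False}
  {m: True, g: False, q: False}
  {g: True, m: False, q: False}


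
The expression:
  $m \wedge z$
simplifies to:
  $m \wedge z$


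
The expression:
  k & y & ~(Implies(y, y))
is never true.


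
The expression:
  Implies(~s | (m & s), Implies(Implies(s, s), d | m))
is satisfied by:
  {d: True, m: True, s: True}
  {d: True, m: True, s: False}
  {d: True, s: True, m: False}
  {d: True, s: False, m: False}
  {m: True, s: True, d: False}
  {m: True, s: False, d: False}
  {s: True, m: False, d: False}


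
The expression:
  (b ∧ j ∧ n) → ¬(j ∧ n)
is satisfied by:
  {n: False, b: False, j: False}
  {j: True, n: False, b: False}
  {b: True, n: False, j: False}
  {j: True, b: True, n: False}
  {n: True, j: False, b: False}
  {j: True, n: True, b: False}
  {b: True, n: True, j: False}


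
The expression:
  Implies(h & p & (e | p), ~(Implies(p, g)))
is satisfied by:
  {p: False, g: False, h: False}
  {h: True, p: False, g: False}
  {g: True, p: False, h: False}
  {h: True, g: True, p: False}
  {p: True, h: False, g: False}
  {h: True, p: True, g: False}
  {g: True, p: True, h: False}


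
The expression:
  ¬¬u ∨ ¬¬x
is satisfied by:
  {x: True, u: True}
  {x: True, u: False}
  {u: True, x: False}


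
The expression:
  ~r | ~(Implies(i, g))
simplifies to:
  ~r | (i & ~g)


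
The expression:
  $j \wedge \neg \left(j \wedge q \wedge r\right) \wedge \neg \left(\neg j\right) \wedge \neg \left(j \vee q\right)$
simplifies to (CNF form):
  $\text{False}$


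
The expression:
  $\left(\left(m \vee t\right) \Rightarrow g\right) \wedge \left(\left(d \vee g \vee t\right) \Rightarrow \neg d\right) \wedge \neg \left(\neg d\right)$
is never true.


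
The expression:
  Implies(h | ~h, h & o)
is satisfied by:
  {h: True, o: True}


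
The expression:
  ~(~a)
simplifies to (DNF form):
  a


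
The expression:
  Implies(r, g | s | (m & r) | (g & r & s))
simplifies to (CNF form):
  g | m | s | ~r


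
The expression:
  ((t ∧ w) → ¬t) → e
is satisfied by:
  {t: True, e: True, w: True}
  {t: True, e: True, w: False}
  {e: True, w: True, t: False}
  {e: True, w: False, t: False}
  {t: True, w: True, e: False}


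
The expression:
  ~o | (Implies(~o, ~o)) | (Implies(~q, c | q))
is always true.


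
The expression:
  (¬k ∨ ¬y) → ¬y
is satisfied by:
  {k: True, y: False}
  {y: False, k: False}
  {y: True, k: True}


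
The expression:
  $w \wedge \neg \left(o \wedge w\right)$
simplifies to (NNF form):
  $w \wedge \neg o$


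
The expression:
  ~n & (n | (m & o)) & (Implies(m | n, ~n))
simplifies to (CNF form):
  m & o & ~n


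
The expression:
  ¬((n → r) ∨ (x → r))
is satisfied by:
  {x: True, n: True, r: False}


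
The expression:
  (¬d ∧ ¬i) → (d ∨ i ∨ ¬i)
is always true.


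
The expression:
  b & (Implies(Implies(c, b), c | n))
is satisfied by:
  {b: True, n: True, c: True}
  {b: True, n: True, c: False}
  {b: True, c: True, n: False}


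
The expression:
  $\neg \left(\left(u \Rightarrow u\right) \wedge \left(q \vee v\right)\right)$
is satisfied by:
  {q: False, v: False}


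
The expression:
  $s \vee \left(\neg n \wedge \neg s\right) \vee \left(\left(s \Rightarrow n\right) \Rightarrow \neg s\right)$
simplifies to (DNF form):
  $\text{True}$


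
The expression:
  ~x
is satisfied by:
  {x: False}


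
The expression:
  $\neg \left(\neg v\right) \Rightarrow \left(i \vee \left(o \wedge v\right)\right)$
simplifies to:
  $i \vee o \vee \neg v$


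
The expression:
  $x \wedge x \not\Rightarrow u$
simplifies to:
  $x \wedge \neg u$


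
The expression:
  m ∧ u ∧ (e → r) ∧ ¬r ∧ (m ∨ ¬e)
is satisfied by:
  {m: True, u: True, e: False, r: False}


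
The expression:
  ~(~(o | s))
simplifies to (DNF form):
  o | s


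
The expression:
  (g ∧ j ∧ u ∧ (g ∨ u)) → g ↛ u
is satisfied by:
  {g: False, u: False, j: False}
  {j: True, g: False, u: False}
  {u: True, g: False, j: False}
  {j: True, u: True, g: False}
  {g: True, j: False, u: False}
  {j: True, g: True, u: False}
  {u: True, g: True, j: False}


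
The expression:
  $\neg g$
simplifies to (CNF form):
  $\neg g$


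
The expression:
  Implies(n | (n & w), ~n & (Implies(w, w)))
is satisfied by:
  {n: False}


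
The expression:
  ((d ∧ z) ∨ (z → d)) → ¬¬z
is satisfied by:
  {z: True}


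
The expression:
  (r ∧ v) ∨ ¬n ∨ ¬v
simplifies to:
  r ∨ ¬n ∨ ¬v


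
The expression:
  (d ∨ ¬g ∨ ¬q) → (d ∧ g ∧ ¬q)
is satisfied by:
  {g: True, d: True, q: False}
  {g: True, q: True, d: False}


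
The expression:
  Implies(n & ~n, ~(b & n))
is always true.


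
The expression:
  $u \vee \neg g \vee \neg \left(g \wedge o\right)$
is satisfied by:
  {u: True, g: False, o: False}
  {g: False, o: False, u: False}
  {o: True, u: True, g: False}
  {o: True, g: False, u: False}
  {u: True, g: True, o: False}
  {g: True, u: False, o: False}
  {o: True, g: True, u: True}


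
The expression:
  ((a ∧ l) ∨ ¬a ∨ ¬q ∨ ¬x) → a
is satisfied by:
  {a: True}


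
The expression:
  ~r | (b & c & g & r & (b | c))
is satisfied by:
  {c: True, g: True, b: True, r: False}
  {c: True, g: True, b: False, r: False}
  {c: True, b: True, g: False, r: False}
  {c: True, b: False, g: False, r: False}
  {g: True, b: True, c: False, r: False}
  {g: True, b: False, c: False, r: False}
  {b: True, c: False, g: False, r: False}
  {b: False, c: False, g: False, r: False}
  {r: True, c: True, g: True, b: True}


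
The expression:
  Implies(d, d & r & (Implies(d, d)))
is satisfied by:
  {r: True, d: False}
  {d: False, r: False}
  {d: True, r: True}


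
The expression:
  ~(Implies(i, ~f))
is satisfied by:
  {i: True, f: True}


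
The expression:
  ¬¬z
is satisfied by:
  {z: True}


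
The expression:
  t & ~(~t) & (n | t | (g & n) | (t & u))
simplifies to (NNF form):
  t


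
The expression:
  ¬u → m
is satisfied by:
  {m: True, u: True}
  {m: True, u: False}
  {u: True, m: False}


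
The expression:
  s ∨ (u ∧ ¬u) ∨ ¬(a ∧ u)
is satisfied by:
  {s: True, u: False, a: False}
  {u: False, a: False, s: False}
  {a: True, s: True, u: False}
  {a: True, u: False, s: False}
  {s: True, u: True, a: False}
  {u: True, s: False, a: False}
  {a: True, u: True, s: True}


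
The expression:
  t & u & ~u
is never true.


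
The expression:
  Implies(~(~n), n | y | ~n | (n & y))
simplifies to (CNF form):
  True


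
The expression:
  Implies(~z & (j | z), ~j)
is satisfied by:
  {z: True, j: False}
  {j: False, z: False}
  {j: True, z: True}


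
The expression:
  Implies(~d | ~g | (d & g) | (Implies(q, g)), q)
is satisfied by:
  {q: True}


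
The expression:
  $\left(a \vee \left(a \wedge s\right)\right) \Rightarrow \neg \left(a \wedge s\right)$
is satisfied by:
  {s: False, a: False}
  {a: True, s: False}
  {s: True, a: False}


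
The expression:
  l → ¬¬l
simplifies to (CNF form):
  True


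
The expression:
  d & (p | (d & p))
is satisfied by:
  {p: True, d: True}


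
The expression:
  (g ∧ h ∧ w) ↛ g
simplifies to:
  False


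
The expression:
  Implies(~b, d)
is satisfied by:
  {b: True, d: True}
  {b: True, d: False}
  {d: True, b: False}


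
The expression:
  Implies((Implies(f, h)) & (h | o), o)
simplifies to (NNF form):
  o | ~h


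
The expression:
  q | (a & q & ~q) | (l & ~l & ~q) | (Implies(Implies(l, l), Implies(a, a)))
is always true.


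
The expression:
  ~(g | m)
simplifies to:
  ~g & ~m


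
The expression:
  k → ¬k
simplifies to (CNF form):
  ¬k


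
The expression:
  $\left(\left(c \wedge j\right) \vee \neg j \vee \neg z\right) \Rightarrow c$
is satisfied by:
  {c: True, j: True, z: True}
  {c: True, j: True, z: False}
  {c: True, z: True, j: False}
  {c: True, z: False, j: False}
  {j: True, z: True, c: False}


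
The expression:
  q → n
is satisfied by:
  {n: True, q: False}
  {q: False, n: False}
  {q: True, n: True}


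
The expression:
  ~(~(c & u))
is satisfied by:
  {c: True, u: True}


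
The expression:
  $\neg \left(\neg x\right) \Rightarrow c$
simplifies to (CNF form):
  $c \vee \neg x$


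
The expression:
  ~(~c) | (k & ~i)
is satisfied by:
  {c: True, k: True, i: False}
  {c: True, k: False, i: False}
  {i: True, c: True, k: True}
  {i: True, c: True, k: False}
  {k: True, i: False, c: False}


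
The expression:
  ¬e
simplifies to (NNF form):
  ¬e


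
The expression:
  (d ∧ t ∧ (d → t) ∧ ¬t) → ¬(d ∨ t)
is always true.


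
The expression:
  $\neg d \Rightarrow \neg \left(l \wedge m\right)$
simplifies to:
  $d \vee \neg l \vee \neg m$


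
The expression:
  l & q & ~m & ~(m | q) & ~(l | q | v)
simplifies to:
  False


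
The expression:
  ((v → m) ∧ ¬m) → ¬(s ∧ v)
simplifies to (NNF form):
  True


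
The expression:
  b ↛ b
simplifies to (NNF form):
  False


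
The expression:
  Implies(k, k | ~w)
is always true.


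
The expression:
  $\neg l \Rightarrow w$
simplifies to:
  $l \vee w$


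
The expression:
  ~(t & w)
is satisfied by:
  {w: False, t: False}
  {t: True, w: False}
  {w: True, t: False}


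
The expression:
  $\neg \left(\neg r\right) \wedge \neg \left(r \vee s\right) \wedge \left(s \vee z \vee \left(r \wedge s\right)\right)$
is never true.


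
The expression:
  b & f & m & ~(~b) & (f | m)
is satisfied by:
  {m: True, b: True, f: True}


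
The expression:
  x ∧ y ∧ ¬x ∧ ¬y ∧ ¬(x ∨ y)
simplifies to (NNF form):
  False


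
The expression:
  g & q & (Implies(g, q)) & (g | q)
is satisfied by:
  {g: True, q: True}


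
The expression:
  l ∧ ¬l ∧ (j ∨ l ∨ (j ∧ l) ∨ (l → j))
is never true.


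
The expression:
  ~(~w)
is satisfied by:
  {w: True}


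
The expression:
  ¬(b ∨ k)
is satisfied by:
  {k: False, b: False}


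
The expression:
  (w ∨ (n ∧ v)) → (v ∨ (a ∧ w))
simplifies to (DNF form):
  a ∨ v ∨ ¬w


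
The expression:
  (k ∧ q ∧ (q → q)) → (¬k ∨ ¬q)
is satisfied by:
  {k: False, q: False}
  {q: True, k: False}
  {k: True, q: False}


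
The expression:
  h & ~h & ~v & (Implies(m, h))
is never true.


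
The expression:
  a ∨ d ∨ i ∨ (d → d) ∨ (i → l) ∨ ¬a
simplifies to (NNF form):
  True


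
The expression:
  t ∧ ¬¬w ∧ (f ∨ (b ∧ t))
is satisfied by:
  {t: True, b: True, f: True, w: True}
  {t: True, b: True, w: True, f: False}
  {t: True, f: True, w: True, b: False}


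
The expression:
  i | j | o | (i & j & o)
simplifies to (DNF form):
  i | j | o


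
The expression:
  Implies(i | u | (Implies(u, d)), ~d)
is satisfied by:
  {d: False}


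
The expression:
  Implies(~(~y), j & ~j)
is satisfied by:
  {y: False}


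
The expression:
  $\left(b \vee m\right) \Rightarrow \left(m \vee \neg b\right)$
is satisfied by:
  {m: True, b: False}
  {b: False, m: False}
  {b: True, m: True}


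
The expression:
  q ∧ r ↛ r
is never true.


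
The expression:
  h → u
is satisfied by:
  {u: True, h: False}
  {h: False, u: False}
  {h: True, u: True}


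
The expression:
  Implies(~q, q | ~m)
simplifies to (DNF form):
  q | ~m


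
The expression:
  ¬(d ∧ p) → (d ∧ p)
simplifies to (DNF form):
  d ∧ p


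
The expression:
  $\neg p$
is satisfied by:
  {p: False}


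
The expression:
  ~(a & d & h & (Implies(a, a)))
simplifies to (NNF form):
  ~a | ~d | ~h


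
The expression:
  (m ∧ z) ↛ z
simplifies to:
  False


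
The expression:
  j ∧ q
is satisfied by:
  {j: True, q: True}


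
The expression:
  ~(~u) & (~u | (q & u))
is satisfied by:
  {u: True, q: True}


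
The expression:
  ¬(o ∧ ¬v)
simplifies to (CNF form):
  v ∨ ¬o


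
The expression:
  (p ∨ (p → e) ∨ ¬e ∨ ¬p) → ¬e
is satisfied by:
  {e: False}


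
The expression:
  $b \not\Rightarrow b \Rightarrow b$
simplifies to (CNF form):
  $\text{True}$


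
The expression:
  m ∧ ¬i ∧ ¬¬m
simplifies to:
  m ∧ ¬i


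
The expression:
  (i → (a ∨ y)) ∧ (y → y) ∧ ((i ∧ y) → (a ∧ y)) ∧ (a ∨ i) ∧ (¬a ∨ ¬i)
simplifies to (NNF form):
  a ∧ ¬i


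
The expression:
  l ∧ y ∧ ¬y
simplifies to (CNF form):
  False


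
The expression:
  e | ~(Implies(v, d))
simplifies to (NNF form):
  e | (v & ~d)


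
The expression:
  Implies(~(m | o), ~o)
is always true.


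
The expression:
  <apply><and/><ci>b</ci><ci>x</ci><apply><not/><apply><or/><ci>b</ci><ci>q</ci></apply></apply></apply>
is never true.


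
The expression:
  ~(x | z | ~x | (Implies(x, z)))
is never true.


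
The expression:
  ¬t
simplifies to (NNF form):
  ¬t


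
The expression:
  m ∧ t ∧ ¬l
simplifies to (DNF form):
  m ∧ t ∧ ¬l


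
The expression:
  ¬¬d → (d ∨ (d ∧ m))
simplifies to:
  True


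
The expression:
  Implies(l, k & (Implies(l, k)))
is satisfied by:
  {k: True, l: False}
  {l: False, k: False}
  {l: True, k: True}


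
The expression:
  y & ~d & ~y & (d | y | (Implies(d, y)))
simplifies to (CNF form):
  False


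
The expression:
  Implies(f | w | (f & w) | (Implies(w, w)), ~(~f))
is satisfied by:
  {f: True}


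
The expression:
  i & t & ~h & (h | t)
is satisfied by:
  {t: True, i: True, h: False}


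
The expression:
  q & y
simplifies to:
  q & y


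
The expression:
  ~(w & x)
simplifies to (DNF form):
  ~w | ~x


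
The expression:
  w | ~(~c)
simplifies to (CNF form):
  c | w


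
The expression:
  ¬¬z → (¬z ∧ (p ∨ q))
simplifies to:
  ¬z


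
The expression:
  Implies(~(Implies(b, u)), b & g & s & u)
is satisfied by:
  {u: True, b: False}
  {b: False, u: False}
  {b: True, u: True}


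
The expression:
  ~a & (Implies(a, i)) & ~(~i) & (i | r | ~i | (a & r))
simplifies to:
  i & ~a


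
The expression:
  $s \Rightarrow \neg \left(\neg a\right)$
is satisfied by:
  {a: True, s: False}
  {s: False, a: False}
  {s: True, a: True}


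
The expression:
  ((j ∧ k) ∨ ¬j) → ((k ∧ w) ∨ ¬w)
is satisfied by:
  {j: True, k: True, w: False}
  {j: True, w: False, k: False}
  {k: True, w: False, j: False}
  {k: False, w: False, j: False}
  {j: True, k: True, w: True}
  {j: True, w: True, k: False}
  {k: True, w: True, j: False}


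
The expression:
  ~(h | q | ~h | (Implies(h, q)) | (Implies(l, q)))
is never true.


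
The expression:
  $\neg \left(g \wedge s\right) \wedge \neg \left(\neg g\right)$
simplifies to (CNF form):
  $g \wedge \neg s$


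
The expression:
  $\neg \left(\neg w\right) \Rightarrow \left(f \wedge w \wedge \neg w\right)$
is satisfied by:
  {w: False}


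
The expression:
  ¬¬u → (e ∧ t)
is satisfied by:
  {e: True, t: True, u: False}
  {e: True, t: False, u: False}
  {t: True, e: False, u: False}
  {e: False, t: False, u: False}
  {e: True, u: True, t: True}


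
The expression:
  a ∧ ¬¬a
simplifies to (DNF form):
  a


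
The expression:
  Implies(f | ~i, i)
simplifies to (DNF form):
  i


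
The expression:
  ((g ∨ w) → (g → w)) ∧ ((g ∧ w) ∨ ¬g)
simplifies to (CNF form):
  w ∨ ¬g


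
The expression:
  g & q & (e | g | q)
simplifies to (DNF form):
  g & q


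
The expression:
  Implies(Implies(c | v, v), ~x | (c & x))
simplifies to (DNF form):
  c | ~x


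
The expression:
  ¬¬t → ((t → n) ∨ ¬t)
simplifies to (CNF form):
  n ∨ ¬t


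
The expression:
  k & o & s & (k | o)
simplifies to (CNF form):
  k & o & s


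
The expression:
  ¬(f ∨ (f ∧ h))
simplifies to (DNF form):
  ¬f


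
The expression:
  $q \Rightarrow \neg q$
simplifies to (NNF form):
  $\neg q$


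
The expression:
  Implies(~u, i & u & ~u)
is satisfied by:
  {u: True}


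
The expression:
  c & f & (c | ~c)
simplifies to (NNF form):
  c & f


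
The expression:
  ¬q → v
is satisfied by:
  {q: True, v: True}
  {q: True, v: False}
  {v: True, q: False}


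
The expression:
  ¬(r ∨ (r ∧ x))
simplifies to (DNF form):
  ¬r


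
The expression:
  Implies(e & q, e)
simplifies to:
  True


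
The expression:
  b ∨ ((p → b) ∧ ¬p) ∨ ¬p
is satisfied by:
  {b: True, p: False}
  {p: False, b: False}
  {p: True, b: True}


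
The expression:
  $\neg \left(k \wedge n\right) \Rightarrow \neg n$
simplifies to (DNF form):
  $k \vee \neg n$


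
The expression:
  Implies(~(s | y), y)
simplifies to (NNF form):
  s | y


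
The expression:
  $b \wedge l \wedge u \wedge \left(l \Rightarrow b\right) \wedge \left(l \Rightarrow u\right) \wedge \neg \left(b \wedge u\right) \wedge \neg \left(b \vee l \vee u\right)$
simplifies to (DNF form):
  $\text{False}$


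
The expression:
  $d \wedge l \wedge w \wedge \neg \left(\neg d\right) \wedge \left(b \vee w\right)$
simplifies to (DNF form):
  $d \wedge l \wedge w$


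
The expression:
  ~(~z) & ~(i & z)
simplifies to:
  z & ~i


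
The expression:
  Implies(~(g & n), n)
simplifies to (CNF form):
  n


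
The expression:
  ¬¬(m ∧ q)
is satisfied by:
  {m: True, q: True}


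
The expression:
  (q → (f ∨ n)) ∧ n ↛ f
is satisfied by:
  {n: True, f: False}


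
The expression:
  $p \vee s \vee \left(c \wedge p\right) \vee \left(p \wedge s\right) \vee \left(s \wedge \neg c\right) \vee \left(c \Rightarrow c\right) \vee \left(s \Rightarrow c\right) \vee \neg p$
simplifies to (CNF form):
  $\text{True}$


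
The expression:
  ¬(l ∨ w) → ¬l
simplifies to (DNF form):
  True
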